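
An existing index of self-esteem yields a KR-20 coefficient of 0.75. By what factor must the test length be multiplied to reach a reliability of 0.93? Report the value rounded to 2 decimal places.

4.43

n = 0.93 × (1 − 0.75) / [ 0.75 × (1 − 0.93) ]
n = 0.2325 / 0.0525 ≈ 4.4286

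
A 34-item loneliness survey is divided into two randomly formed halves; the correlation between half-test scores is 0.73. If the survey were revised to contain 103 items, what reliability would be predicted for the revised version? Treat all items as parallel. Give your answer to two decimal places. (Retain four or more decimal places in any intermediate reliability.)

Full-test reliability from the split-half r: r_full = 2(0.73)/(1 + 0.73) = 0.8439
Then adjust to 103 items: n = 103/34 = 3.0294
r_new = n·r_full / (1 + (n − 1)·r_full) = 2.5565 / 2.7126 ≈ 0.9425

0.94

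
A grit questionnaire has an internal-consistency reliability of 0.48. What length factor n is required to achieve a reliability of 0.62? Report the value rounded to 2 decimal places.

1.77

Rearranging the Spearman-Brown formula for n,
n = r*(1 − r) / [ r (1 − r*) ]
n = 0.62(1 − 0.48) / [0.48(1 − 0.62)]
n = 0.3224 / 0.1824 ≈ 1.7675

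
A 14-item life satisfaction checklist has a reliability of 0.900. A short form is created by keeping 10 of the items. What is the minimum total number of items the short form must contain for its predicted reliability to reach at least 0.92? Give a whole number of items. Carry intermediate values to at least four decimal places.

First, r for the 10-item form: n = 10/14 = 0.7143, so r_10 = 0.7143·0.900/(1 + (0.7143 − 1)·0.900) = 0.8654
Length factor from the short form to reach 0.92: n' = 0.92(1 − 0.8654) / [0.8654(1 − 0.92)] ≈ 1.7887
Items = 1.7887 × 10 ≈ 17.89 → 18

18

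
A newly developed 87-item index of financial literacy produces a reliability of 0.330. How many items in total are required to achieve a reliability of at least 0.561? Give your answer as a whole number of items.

226

n = 0.561 × (1 − 0.330) / [ 0.330 × (1 − 0.561) ]
  = 0.375870 / 0.144870 = 2.5945
Items needed = n × 87 = 2.5945 × 87 ≈ 225.72 → round up to 226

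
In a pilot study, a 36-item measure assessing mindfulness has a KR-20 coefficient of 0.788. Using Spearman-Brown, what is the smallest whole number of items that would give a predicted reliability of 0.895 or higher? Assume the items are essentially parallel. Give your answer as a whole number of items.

83

Invert Spearman-Brown to solve for n:
n = r*(1 − r) / [ r (1 − r*) ]
n = 0.895(1 − 0.788) / [0.788(1 − 0.895)]
n = 0.189740 / 0.082740 ≈ 2.2932
So the test needs 2.2932 × 36 ≈ 82.56 items; rounding up, 83.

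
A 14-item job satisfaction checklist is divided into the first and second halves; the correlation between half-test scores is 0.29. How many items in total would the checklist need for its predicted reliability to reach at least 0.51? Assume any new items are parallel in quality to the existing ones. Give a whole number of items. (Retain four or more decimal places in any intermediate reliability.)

Corrected full-test reliability: r_full = 2 × 0.29 / (1 + 0.29) ≈ 0.4496
n = r_tgt(1 − r_full) / [r_full(1 − r_tgt)] = 0.51 × 0.5504 / (0.4496 × 0.49) ≈ 1.2742
Items = 1.2742 × 14 ≈ 17.84 → 18

18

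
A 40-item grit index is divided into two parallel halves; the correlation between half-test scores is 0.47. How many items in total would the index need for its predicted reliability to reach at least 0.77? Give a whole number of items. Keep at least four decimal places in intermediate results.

r_full = 2(0.47)/(1 + 0.47) = 0.6395
Solve Spearman-Brown for n: n = 0.77(1 − 0.6395) / [0.6395(1 − 0.77)] = 1.8872
Items = 1.8872 × 40 ≈ 75.49 → 76

76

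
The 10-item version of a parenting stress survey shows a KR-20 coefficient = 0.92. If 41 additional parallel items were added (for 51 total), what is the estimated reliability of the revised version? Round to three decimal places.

0.983

Length ratio n = 51/10 = 5.1
Apply the Spearman-Brown prophecy formula, r' = nr / [1 + (n − 1)r]:
r_new = (5.1 × 0.92) / (1 + (5.1 − 1) × 0.92)
     = 4.6920 / 4.7720 = 0.9832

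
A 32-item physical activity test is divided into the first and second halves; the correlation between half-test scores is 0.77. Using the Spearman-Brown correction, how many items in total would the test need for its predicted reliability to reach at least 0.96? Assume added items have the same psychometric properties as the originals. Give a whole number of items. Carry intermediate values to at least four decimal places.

r_full = 2(0.77)/(1 + 0.77) = 0.8701
Solve Spearman-Brown for n: n = 0.96(1 − 0.8701) / [0.8701(1 − 0.96)] = 3.5830
Required items = 3.5830 × 32 = 114.66, so 115 items.

115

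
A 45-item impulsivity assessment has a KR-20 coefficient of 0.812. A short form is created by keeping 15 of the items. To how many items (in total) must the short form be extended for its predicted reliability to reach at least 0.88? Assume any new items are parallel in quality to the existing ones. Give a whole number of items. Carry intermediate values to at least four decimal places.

77

Short-form reliability: n = 15/45 = 0.3333; r_15 = n·r/(1+(n−1)r) ≈ 0.5901
Then solve for n' with r_old = 0.5901, r_target = 0.88: n' = 0.88(1 − 0.5901)/[0.5901(1 − 0.88)] = 5.0939
Items = 5.0939 × 15 ≈ 76.41 → 77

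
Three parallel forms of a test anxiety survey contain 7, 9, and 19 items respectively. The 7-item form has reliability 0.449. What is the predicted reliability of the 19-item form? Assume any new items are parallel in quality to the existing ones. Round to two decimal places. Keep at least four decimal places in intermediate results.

Only the ratio of lengths matters: n = 19/7 = 2.7143
r_{19} = n·r / (1 + (n − 1)·r) = 1.2187 / 1.7697 ≈ 0.6886

0.69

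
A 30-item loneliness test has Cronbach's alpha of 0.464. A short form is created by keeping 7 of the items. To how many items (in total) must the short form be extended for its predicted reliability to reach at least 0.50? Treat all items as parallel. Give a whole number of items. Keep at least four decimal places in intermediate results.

35

Short-form reliability: n = 7/30 = 0.2333; r_7 = n·r/(1+(n−1)r) ≈ 0.1680
Length factor from the short form to reach 0.50: n' = 0.50(1 − 0.1680) / [0.1680(1 − 0.50)] ≈ 4.9524
Items = 4.9524 × 7 ≈ 34.67 → 35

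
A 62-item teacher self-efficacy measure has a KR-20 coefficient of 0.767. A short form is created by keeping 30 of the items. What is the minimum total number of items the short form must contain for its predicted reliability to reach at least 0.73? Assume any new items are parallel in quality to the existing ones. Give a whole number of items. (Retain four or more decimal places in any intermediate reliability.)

First, r for the 30-item form: n = 30/62 = 0.4839, so r_30 = 0.4839·0.767/(1 + (0.4839 − 1)·0.767) = 0.6143
Length factor from the short form to reach 0.73: n' = 0.73(1 − 0.6143) / [0.6143(1 − 0.73)] ≈ 1.6976
Items = 1.6976 × 30 ≈ 50.93 → 51

51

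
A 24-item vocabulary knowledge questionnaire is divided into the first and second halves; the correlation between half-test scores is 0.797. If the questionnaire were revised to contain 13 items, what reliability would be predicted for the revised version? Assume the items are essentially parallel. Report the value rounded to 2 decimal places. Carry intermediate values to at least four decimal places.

Spearman-Brown correction (n = 2): r_full = 2·0.797/(1 + 0.797) = 0.8870
Then adjust to 13 items: n = 13/24 = 0.5417
r_new = n·r_full / (1 + (n − 1)·r_full) = 0.4805 / 0.5935 ≈ 0.8096

0.81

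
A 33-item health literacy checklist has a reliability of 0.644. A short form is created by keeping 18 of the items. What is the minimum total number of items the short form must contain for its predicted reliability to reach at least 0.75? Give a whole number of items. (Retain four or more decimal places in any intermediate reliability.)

First, r for the 18-item form: n = 18/33 = 0.5455, so r_18 = 0.5455·0.644/(1 + (0.5455 − 1)·0.644) = 0.4967
Length factor from the short form to reach 0.75: n' = 0.75(1 − 0.4967) / [0.4967(1 − 0.75)] ≈ 3.0399
Items = 3.0399 × 18 ≈ 54.72 → 55

55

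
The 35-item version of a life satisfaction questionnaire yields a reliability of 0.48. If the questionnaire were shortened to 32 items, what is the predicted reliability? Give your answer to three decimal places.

0.458

The new length is 32/35 = 0.9143 times the old.
Apply the Spearman-Brown prophecy formula, r' = nr / [1 + (n − 1)r]:
r_new = (0.9143 × 0.48) / (1 + (0.9143 − 1) × 0.48)
r_new = 0.4389 / 0.9589 ≈ 0.4577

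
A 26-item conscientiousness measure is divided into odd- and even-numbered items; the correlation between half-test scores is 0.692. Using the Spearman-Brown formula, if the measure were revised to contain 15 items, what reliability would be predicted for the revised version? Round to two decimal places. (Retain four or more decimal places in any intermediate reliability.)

Full-test reliability from the split-half r: r_full = 2(0.692)/(1 + 0.692) = 0.8180
Length factor from 26 to 15 items: n = 15/26 = 0.5769
r_new = n·r_full / (1 + (n − 1)·r_full) = 0.4719 / 0.6539 ≈ 0.7217

0.72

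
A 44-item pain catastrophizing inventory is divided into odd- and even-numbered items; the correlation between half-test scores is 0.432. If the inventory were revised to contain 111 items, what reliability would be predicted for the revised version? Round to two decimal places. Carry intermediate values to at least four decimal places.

First correct the split-half correlation to full-test reliability: r_full = 2 × 0.432 / (1 + 0.432) ≈ 0.6034
Then adjust to 111 items: n = 111/44 = 2.5227
r_new = n·r_full / (1 + (n − 1)·r_full) = 1.5222 / 1.9188 ≈ 0.7933

0.79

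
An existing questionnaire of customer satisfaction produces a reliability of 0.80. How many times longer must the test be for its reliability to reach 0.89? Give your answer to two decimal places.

2.02

Spearman-Brown solved for the length factor n:
n = r*(1 − r) / [ r (1 − r*) ]
n = 0.89 × (1 − 0.80) / [ 0.80 × (1 − 0.89) ]
  = 0.1780 / 0.0880 = 2.0227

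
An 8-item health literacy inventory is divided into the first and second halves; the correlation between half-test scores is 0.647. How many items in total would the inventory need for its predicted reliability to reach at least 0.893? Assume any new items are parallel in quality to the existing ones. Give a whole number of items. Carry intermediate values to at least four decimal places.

19

Corrected full-test reliability: r_full = 2 × 0.647 / (1 + 0.647) ≈ 0.7857
n = r_tgt(1 − r_full) / [r_full(1 − r_tgt)] = 0.893 × 0.2143 / (0.7857 × 0.107) ≈ 2.2763
Items = 2.2763 × 8 ≈ 18.21 → 19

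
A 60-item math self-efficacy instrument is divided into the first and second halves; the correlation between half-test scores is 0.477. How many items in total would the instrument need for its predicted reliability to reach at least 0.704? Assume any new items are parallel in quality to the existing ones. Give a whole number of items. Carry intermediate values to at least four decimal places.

79

r_full = 2(0.477)/(1 + 0.477) = 0.6459
n = r_tgt(1 − r_full) / [r_full(1 − r_tgt)] = 0.704 × 0.3541 / (0.6459 × 0.296) ≈ 1.3039
Items = 1.3039 × 60 ≈ 78.23 → 79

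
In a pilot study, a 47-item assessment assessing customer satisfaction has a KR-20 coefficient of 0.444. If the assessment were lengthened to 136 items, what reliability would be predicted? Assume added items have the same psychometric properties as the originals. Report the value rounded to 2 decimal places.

0.70

n = 136/47 = 2.8936
By Spearman-Brown, r_new = n r / (1 + (n − 1) r).
r_new = (2.8936 × 0.444) / (1 + (2.8936 − 1) × 0.444)
     = 1.2848 / 1.8408 = 0.6980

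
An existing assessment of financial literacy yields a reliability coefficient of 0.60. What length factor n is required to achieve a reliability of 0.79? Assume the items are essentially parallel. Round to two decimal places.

2.51

Rearranging the Spearman-Brown formula for n,
n = r*(1 − r) / [ r (1 − r*) ]
n = 0.79 × (1 − 0.60) / [ 0.60 × (1 − 0.79) ]
  = 0.3160 / 0.1260 = 2.5079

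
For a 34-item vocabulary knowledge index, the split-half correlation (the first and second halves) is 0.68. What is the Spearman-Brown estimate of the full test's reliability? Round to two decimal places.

r_full = 2r_hh / (1 + r_hh) = 2 × 0.68 / (1 + 0.68)
r_full = 1.3600 / 1.6800 ≈ 0.8095

0.81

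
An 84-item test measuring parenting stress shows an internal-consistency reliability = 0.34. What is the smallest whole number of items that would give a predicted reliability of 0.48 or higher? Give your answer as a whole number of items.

Spearman-Brown solved for the length factor n:
n = r*(1 − r) / [ r (1 − r*) ]
n = 0.48(1 − 0.34) / [0.34(1 − 0.48)]
n = 0.3168 / 0.1768 ≈ 1.7919
Items needed = n × 84 = 1.7919 × 84 ≈ 150.52 → round up to 151

151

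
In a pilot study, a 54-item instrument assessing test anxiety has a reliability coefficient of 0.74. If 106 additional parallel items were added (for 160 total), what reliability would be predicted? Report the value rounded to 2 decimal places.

0.89

Length ratio n = 160/54 = 2.963
Spearman-Brown: r_new = n·r / (1 + (n − 1)·r)
r_new = (2.963 × 0.74) / (1 + (2.963 − 1) × 0.74)
r_new = 2.1926 / 2.4526 ≈ 0.8940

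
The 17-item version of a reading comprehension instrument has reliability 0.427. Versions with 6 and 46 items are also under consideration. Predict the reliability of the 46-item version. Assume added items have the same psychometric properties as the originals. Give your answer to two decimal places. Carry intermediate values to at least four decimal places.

0.67

Only the ratio of lengths matters: n = 46/17 = 2.7059
r_{46} = n·r / (1 + (n − 1)·r) = 1.1554 / 1.7284 ≈ 0.6685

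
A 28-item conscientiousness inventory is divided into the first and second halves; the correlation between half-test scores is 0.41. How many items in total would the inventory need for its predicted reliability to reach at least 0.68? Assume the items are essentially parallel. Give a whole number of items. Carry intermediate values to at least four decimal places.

43

r_full = 2(0.41)/(1 + 0.41) = 0.5816
Solve Spearman-Brown for n: n = 0.68(1 − 0.5816) / [0.5816(1 − 0.68)] = 1.5287
Items = 1.5287 × 28 ≈ 42.80 → 43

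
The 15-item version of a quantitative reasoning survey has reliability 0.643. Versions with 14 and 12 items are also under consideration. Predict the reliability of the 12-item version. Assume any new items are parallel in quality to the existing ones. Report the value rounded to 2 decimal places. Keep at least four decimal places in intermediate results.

0.59

The 14-item form is not needed; work directly from the 15-item form with n = 12/15 = 0.8000.
r_{12} = n·r / (1 + (n − 1)·r) = 0.5144 / 0.8714 ≈ 0.5903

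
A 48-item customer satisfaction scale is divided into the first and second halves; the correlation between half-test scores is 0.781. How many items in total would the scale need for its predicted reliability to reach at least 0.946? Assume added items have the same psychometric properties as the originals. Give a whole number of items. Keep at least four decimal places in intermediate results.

r_full = 2(0.781)/(1 + 0.781) = 0.8770
n = r_tgt(1 − r_full) / [r_full(1 − r_tgt)] = 0.946 × 0.1230 / (0.8770 × 0.054) ≈ 2.4570
Required items = 2.4570 × 48 = 117.94, so 118 items.

118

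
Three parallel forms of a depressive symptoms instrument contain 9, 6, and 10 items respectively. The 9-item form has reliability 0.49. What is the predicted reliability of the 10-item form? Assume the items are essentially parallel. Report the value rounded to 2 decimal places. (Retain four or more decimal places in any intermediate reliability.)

0.52

The 6-item form is not needed; work directly from the 9-item form with n = 10/9 = 1.1111.
r_{10} = n·r / (1 + (n − 1)·r) = 0.5444 / 1.0544 ≈ 0.5163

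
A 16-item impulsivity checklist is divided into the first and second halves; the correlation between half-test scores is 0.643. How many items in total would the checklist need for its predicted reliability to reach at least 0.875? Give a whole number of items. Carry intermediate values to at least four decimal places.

32

Corrected full-test reliability: r_full = 2 × 0.643 / (1 + 0.643) ≈ 0.7827
Solve Spearman-Brown for n: n = 0.875(1 − 0.7827) / [0.7827(1 − 0.875)] = 1.9434
Required items = 1.9434 × 16 = 31.09, so 32 items.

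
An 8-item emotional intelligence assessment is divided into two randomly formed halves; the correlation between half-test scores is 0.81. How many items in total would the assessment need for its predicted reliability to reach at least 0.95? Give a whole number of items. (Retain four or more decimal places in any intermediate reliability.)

18

Corrected full-test reliability: r_full = 2 × 0.81 / (1 + 0.81) ≈ 0.8950
Solve Spearman-Brown for n: n = 0.95(1 − 0.8950) / [0.8950(1 − 0.95)] = 2.2291
Items = 2.2291 × 8 ≈ 17.83 → 18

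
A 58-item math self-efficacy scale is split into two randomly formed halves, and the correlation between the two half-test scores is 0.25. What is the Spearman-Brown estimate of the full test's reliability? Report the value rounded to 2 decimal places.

The full test is twice the length of either half (n = 2).
r_full = 2r_hh / (1 + r_hh) = 2 × 0.25 / (1 + 0.25)
r_full = 0.5000 / 1.2500 ≈ 0.4000

0.40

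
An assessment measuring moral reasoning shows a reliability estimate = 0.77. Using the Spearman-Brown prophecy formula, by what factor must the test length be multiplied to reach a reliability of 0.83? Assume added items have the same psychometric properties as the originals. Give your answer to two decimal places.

n = [0.83 × 0.23] / [0.77 × 0.17]
  = 0.1909 / 0.1309 = 1.4584

1.46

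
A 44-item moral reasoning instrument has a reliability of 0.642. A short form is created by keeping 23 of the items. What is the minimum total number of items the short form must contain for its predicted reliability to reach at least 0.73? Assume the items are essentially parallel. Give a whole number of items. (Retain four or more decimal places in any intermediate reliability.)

First, r for the 23-item form: n = 23/44 = 0.5227, so r_23 = 0.5227·0.642/(1 + (0.5227 − 1)·0.642) = 0.4838
Length factor from the short form to reach 0.73: n' = 0.73(1 − 0.4838) / [0.4838(1 − 0.73)] ≈ 2.8848
Total items = 2.8848 × 23 = 66.35, rounded up to 67.

67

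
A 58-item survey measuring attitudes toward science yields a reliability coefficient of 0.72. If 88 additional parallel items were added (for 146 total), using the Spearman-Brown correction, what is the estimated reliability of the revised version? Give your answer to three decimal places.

0.866

The new length is 146/58 = 2.5172 times the old.
Apply the Spearman-Brown prophecy formula, r' = nr / [1 + (n − 1)r]:
r_new = (2.5172 × 0.72) / (1 + (2.5172 − 1) × 0.72)
     = 1.8124 / 2.0924 = 0.8662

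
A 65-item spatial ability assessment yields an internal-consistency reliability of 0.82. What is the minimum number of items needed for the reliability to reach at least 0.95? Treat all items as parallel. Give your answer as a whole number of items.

n = 0.95(1 − 0.82) / [0.82(1 − 0.95)]
n = 0.1710 / 0.0410 ≈ 4.1707
4.1707 × 65 = 271.10 → 272 items

272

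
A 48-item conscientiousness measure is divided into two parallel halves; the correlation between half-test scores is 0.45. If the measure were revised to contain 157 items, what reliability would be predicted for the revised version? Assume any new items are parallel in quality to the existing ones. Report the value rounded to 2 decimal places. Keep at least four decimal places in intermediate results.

Spearman-Brown correction (n = 2): r_full = 2·0.45/(1 + 0.45) = 0.6207
Length factor from 48 to 157 items: n = 157/48 = 3.2708
r_new = n·r_full / (1 + (n − 1)·r_full) = 2.0302 / 2.4095 ≈ 0.8426

0.84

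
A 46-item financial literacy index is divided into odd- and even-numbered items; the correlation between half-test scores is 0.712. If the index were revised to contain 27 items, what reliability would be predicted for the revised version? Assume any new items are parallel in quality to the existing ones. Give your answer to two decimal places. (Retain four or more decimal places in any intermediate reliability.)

0.74

First correct the split-half correlation to full-test reliability: r_full = 2 × 0.712 / (1 + 0.712) ≈ 0.8318
Then adjust to 27 items: n = 27/46 = 0.5870
r_new = n·r_full / (1 + (n − 1)·r_full) = 0.4883 / 0.6565 ≈ 0.7438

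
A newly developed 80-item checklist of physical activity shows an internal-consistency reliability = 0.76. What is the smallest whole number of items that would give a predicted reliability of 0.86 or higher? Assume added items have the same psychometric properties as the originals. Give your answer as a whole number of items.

156

Spearman-Brown solved for the length factor n:
n = r_target (1 − r_old) / [ r_old (1 − r_target) ]
n = 0.86(1 − 0.76) / [0.76(1 − 0.86)]
  = 0.2064 / 0.1064 = 1.9398
Items needed = n × 80 = 1.9398 × 80 ≈ 155.18 → round up to 156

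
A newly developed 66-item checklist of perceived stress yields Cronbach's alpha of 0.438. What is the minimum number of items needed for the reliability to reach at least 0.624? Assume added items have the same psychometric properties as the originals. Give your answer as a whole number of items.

141

n = 0.624(1 − 0.438) / [0.438(1 − 0.624)]
  = 0.350688 / 0.164688 = 2.1294
2.1294 × 66 = 140.54 → 141 items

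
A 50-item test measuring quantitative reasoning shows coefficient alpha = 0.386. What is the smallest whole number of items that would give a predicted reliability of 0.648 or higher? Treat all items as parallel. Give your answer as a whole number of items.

Rearranging the Spearman-Brown formula for n,
n = r_target (1 − r_old) / [ r_old (1 − r_target) ]
n = 0.648(1 − 0.386) / [0.386(1 − 0.648)]
n = 0.397872 / 0.135872 ≈ 2.9283
Items needed = n × 50 = 2.9283 × 50 ≈ 146.42 → round up to 147

147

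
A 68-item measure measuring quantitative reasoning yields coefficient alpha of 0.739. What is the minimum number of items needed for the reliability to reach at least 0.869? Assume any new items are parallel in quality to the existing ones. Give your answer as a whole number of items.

160

n = 0.869 × (1 − 0.739) / [ 0.739 × (1 − 0.869) ]
n = 0.226809 / 0.096809 ≈ 2.3429
Items needed = n × 68 = 2.3429 × 68 ≈ 159.32 → round up to 160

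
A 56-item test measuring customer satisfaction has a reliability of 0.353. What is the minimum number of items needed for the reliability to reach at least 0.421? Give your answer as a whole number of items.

Invert Spearman-Brown to solve for n:
n = r_target (1 − r_old) / [ r_old (1 − r_target) ]
n = 0.421(1 − 0.353) / [0.353(1 − 0.421)]
  = 0.272387 / 0.204387 = 1.3327
So the test needs 1.3327 × 56 ≈ 74.63 items; rounding up, 75.

75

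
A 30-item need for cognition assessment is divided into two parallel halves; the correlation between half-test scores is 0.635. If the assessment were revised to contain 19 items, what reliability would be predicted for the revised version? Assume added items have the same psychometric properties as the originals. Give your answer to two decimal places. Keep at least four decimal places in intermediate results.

0.69

Spearman-Brown correction (n = 2): r_full = 2·0.635/(1 + 0.635) = 0.7768
Length factor from 30 to 19 items: n = 19/30 = 0.6333
r_new = n·r_full / (1 + (n − 1)·r_full) = 0.4919 / 0.7151 ≈ 0.6879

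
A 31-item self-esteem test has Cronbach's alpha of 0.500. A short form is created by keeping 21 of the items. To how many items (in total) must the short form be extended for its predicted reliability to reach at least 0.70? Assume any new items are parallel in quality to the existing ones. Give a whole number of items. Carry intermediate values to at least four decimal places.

First, r for the 21-item form: n = 21/31 = 0.6774, so r_21 = 0.6774·0.500/(1 + (0.6774 − 1)·0.500) = 0.4038
Then solve for n' with r_old = 0.4038, r_target = 0.70: n' = 0.70(1 − 0.4038)/[0.4038(1 − 0.70)] = 3.4451
Total items = 3.4451 × 21 = 72.35, rounded up to 73.

73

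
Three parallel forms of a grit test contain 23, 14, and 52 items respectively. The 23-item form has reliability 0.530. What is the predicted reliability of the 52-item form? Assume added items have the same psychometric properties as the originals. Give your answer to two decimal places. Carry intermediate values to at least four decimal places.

Only the ratio of lengths matters: n = 52/23 = 2.2609
r_{52} = n·r / (1 + (n − 1)·r) = 1.1983 / 1.6683 ≈ 0.7183

0.72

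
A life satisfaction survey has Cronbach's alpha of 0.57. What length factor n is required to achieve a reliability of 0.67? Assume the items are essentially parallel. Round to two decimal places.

Spearman-Brown solved for the length factor n:
n = r_target (1 − r_old) / [ r_old (1 − r_target) ]
n = 0.67(1 − 0.57) / [0.57(1 − 0.67)]
  = 0.2881 / 0.1881 = 1.5316

1.53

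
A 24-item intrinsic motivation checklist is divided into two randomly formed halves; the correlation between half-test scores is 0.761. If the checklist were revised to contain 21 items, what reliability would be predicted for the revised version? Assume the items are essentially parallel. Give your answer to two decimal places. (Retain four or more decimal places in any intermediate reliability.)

0.85

Spearman-Brown correction (n = 2): r_full = 2·0.761/(1 + 0.761) = 0.8643
Then adjust to 21 items: n = 21/24 = 0.8750
r_new = n·r_full / (1 + (n − 1)·r_full) = 0.7563 / 0.8920 ≈ 0.8479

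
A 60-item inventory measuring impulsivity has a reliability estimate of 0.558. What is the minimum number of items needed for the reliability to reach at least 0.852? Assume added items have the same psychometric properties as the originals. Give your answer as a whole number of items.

Rearranging the Spearman-Brown formula for n,
n = r*(1 − r) / [ r (1 − r*) ]
n = 0.852(1 − 0.558) / [0.558(1 − 0.852)]
n = 0.376584 / 0.082584 ≈ 4.5600
4.5600 × 60 = 273.60 → 274 items

274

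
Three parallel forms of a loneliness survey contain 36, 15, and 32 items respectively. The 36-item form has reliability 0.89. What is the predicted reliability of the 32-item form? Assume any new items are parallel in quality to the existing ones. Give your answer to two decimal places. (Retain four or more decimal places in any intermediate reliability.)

0.88

The 15-item form is not needed; work directly from the 36-item form with n = 32/36 = 0.8889.
r_{32} = n·r / (1 + (n − 1)·r) = 0.7911 / 0.9011 ≈ 0.8779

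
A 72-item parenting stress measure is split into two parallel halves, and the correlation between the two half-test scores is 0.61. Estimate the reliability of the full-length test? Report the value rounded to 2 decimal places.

Apply the Spearman-Brown correction with n = 2:
r_full = 2r_hh / (1 + r_hh) = 2 × 0.61 / (1 + 0.61)
       = 1.2200 / 1.6100 = 0.7578

0.76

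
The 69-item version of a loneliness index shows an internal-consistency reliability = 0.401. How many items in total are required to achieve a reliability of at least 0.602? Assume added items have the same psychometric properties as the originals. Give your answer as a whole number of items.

Rearranging the Spearman-Brown formula for n,
n = r*(1 − r) / [ r (1 − r*) ]
n = 0.602 × (1 − 0.401) / [ 0.401 × (1 − 0.602) ]
n = 0.360598 / 0.159598 ≈ 2.2594
2.2594 × 69 = 155.90 → 156 items

156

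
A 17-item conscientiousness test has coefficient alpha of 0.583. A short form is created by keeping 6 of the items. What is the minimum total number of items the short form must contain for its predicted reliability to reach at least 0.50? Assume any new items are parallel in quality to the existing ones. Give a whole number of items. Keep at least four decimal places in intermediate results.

13

Short-form reliability: n = 6/17 = 0.3529; r_6 = n·r/(1+(n−1)r) ≈ 0.3304
Length factor from the short form to reach 0.50: n' = 0.50(1 − 0.3304) / [0.3304(1 − 0.50)] ≈ 2.0266
Total items = 2.0266 × 6 = 12.16, rounded up to 13.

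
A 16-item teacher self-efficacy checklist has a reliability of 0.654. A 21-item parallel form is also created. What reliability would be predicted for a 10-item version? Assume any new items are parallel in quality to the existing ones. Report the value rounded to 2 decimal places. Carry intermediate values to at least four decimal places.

Only the ratio of lengths matters: n = 10/16 = 0.6250
r_{10} = n·r / (1 + (n − 1)·r) = 0.4088 / 0.7548 ≈ 0.5416

0.54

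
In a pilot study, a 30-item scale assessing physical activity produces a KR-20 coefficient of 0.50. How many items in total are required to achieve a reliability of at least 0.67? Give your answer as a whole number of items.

Rearranging the Spearman-Brown formula for n,
n = r_target (1 − r_old) / [ r_old (1 − r_target) ]
n = 0.67(1 − 0.50) / [0.50(1 − 0.67)]
  = 0.3350 / 0.1650 = 2.0303
So the test needs 2.0303 × 30 ≈ 60.91 items; rounding up, 61.

61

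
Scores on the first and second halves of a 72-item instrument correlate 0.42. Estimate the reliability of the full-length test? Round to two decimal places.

r_full = 2(0.42) / (1 + 0.42)
r_full = 0.8400 / 1.4200 ≈ 0.5915

0.59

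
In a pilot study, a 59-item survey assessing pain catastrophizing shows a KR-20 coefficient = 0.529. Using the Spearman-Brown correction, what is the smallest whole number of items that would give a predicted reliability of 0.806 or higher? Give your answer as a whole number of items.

219

n = 0.806(1 − 0.529) / [0.529(1 − 0.806)]
  = 0.379626 / 0.102626 = 3.6991
So the test needs 3.6991 × 59 ≈ 218.25 items; rounding up, 219.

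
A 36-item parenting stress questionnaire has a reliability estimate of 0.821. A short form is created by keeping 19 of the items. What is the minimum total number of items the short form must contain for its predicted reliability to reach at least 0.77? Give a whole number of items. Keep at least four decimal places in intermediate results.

27

Short-form reliability: n = 19/36 = 0.5278; r_19 = n·r/(1+(n−1)r) ≈ 0.7077
Length factor from the short form to reach 0.77: n' = 0.77(1 − 0.7077) / [0.7077(1 − 0.77)] ≈ 1.3827
Total items = 1.3827 × 19 = 26.27, rounded up to 27.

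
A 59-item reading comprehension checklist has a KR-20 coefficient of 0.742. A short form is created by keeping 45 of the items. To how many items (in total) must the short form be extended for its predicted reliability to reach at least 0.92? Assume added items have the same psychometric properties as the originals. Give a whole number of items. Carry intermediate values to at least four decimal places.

First, r for the 45-item form: n = 45/59 = 0.7627, so r_45 = 0.7627·0.742/(1 + (0.7627 − 1)·0.742) = 0.6869
Length factor from the short form to reach 0.92: n' = 0.92(1 − 0.6869) / [0.6869(1 − 0.92)] ≈ 5.2419
Items = 5.2419 × 45 ≈ 235.89 → 236

236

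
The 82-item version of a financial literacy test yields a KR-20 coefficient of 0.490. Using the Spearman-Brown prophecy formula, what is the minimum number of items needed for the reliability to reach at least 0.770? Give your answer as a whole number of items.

n = [0.770 × 0.510] / [0.490 × 0.230]
n = 0.392700 / 0.112700 ≈ 3.4845
3.4845 × 82 = 285.73 → 286 items

286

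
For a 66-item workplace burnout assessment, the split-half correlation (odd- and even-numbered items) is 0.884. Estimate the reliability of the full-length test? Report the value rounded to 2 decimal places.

r_full = 2(0.884) / (1 + 0.884)
       = 1.7680 / 1.8840 = 0.9384

0.94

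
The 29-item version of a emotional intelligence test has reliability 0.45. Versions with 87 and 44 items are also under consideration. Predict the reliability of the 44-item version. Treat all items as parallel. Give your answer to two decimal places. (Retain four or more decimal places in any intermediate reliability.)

The 87-item form is not needed; work directly from the 29-item form with n = 44/29 = 1.5172.
r_{44} = n·r / (1 + (n − 1)·r) = 0.6827 / 1.2327 ≈ 0.5538

0.55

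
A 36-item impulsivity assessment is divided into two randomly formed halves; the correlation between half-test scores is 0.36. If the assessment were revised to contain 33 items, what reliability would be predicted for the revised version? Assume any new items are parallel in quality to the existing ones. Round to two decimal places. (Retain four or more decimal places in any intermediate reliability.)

0.51

Full-test reliability from the split-half r: r_full = 2(0.36)/(1 + 0.36) = 0.5294
Length factor from 36 to 33 items: n = 33/36 = 0.9167
r_new = n·r_full / (1 + (n − 1)·r_full) = 0.4853 / 0.9559 ≈ 0.5077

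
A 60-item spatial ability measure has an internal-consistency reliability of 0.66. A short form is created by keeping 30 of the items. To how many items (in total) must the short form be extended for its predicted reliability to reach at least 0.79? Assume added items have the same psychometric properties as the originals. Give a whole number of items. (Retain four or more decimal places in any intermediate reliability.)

117

First, r for the 30-item form: n = 30/60 = 0.5000, so r_30 = 0.5000·0.66/(1 + (0.5000 − 1)·0.66) = 0.4925
Length factor from the short form to reach 0.79: n' = 0.79(1 − 0.4925) / [0.4925(1 − 0.79)] ≈ 3.8765
Items = 3.8765 × 30 ≈ 116.30 → 117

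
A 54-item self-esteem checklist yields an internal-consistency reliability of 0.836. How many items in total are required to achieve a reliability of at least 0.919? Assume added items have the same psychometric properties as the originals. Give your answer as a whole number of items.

121

n = 0.919(1 − 0.836) / [0.836(1 − 0.919)]
n = 0.150716 / 0.067716 ≈ 2.2257
2.2257 × 54 = 120.19 → 121 items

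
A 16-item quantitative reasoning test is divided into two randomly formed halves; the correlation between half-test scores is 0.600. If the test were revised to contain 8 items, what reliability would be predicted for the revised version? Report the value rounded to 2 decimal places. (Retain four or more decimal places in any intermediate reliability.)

First correct the split-half correlation to full-test reliability: r_full = 2 × 0.600 / (1 + 0.600) ≈ 0.7500
Then adjust to 8 items: n = 8/16 = 0.5000
r_new = n·r_full / (1 + (n − 1)·r_full) = 0.3750 / 0.6250 ≈ 0.6000

0.60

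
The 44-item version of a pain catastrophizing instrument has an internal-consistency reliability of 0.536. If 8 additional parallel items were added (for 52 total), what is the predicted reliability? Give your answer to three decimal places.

n = 52/44 = 1.1818
r_new = (1.1818 × 0.536) / (1 + (1.1818 − 1) × 0.536)
r_new = 0.6334 / 1.0974 ≈ 0.5772

0.577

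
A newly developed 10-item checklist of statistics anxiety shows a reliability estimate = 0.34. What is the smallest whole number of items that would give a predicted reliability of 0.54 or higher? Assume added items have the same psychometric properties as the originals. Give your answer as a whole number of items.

n = 0.54(1 − 0.34) / [0.34(1 − 0.54)]
n = 0.3564 / 0.1564 ≈ 2.2788
2.2788 × 10 = 22.79 → 23 items

23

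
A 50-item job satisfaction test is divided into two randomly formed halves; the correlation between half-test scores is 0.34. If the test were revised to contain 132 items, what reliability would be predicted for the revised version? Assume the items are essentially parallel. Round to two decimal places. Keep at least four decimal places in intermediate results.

0.73

Spearman-Brown correction (n = 2): r_full = 2·0.34/(1 + 0.34) = 0.5075
Length factor from 50 to 132 items: n = 132/50 = 2.6400
r_new = n·r_full / (1 + (n − 1)·r_full) = 1.3398 / 1.8323 ≈ 0.7312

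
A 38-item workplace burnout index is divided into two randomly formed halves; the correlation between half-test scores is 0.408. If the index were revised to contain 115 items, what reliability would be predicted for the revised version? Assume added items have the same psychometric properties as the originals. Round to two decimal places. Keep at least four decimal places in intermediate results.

Spearman-Brown correction (n = 2): r_full = 2·0.408/(1 + 0.408) = 0.5795
Then adjust to 115 items: n = 115/38 = 3.0263
r_new = n·r_full / (1 + (n − 1)·r_full) = 1.7537 / 2.1742 ≈ 0.8066

0.81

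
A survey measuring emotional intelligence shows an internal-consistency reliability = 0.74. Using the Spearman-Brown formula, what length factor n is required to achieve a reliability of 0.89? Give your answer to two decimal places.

2.84

Rearranging the Spearman-Brown formula for n,
n = r*(1 − r) / [ r (1 − r*) ]
n = 0.89(1 − 0.74) / [0.74(1 − 0.89)]
  = 0.2314 / 0.0814 = 2.8428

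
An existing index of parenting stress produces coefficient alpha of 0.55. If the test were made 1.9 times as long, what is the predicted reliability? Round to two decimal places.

0.70

r_new = 1.9·0.55 / [1 + (1.9 − 1)·0.55]
r_new = 1.0450 / 1.4950 ≈ 0.6990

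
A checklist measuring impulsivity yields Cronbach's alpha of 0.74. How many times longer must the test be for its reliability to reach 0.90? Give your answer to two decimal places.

n = 0.90 × (1 − 0.74) / [ 0.74 × (1 − 0.90) ]
  = 0.2340 / 0.0740 = 3.1622

3.16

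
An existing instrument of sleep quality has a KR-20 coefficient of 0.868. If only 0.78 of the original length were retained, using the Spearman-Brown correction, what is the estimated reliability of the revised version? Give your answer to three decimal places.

0.837

By Spearman-Brown, r_new = n r / (1 + (n − 1) r).
r_new = 0.78·0.868 / [1 + (0.78 − 1)·0.868]
     = 0.6770 / 0.8090 = 0.8368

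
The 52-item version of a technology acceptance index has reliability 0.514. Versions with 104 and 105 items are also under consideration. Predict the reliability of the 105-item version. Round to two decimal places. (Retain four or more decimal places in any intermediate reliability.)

0.68

The 104-item form is not needed; work directly from the 52-item form with n = 105/52 = 2.0192.
r_{105} = n·r / (1 + (n − 1)·r) = 1.0379 / 1.5239 ≈ 0.6811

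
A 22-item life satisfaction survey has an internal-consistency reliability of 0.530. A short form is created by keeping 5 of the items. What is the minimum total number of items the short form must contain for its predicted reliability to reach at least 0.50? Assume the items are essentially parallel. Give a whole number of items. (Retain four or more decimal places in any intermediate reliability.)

20

Short-form reliability: n = 5/22 = 0.2273; r_5 = n·r/(1+(n−1)r) ≈ 0.2040
Length factor from the short form to reach 0.50: n' = 0.50(1 − 0.2040) / [0.2040(1 − 0.50)] ≈ 3.9020
Total items = 3.9020 × 5 = 19.51, rounded up to 20.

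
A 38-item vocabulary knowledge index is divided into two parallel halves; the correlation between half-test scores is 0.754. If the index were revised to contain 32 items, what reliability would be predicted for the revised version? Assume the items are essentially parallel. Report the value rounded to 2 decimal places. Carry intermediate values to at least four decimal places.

First correct the split-half correlation to full-test reliability: r_full = 2 × 0.754 / (1 + 0.754) ≈ 0.8597
Then adjust to 32 items: n = 32/38 = 0.8421
r_new = n·r_full / (1 + (n − 1)·r_full) = 0.7240 / 0.8643 ≈ 0.8377

0.84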